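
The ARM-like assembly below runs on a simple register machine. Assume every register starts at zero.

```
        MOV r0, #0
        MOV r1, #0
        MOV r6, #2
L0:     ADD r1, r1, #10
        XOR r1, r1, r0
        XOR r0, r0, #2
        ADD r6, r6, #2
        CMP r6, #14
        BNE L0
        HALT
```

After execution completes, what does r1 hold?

62

MOV r0, #0 → r0=0
MOV r1, #0 → r1=0
MOV r6, #2 → r6=2
ADD r1, r1, #10 → r1=0+10=10
XOR r1, r1, r0 → r1=10^0=10
XOR r0, r0, #2 → r0=0^2=2
ADD r6, r6, #2 → r6=2+2=4
CMP r6, #14  (cmp 4,14)
BNE L0: taken
ADD r1, r1, #10 → r1=10+10=20
XOR r1, r1, r0 → r1=20^2=22
XOR r0, r0, #2 → r0=2^2=0
ADD r6, r6, #2 → r6=4+2=6
CMP r6, #14  (cmp 6,14)
BNE L0: taken
ADD r1, r1, #10 → r1=22+10=32
XOR r1, r1, r0 → r1=32^0=32
XOR r0, r0, #2 → r0=0^2=2
ADD r6, r6, #2 → r6=6+2=8
CMP r6, #14  (cmp 8,14)
BNE L0: taken
ADD r1, r1, #10 → r1=32+10=42
XOR r1, r1, r0 → r1=42^2=40
XOR r0, r0, #2 → r0=2^2=0
ADD r6, r6, #2 → r6=8+2=10
CMP r6, #14  (cmp 10,14)
BNE L0: taken
ADD r1, r1, #10 → r1=40+10=50
XOR r1, r1, r0 → r1=50^0=50
XOR r0, r0, #2 → r0=0^2=2
ADD r6, r6, #2 → r6=10+2=12
CMP r6, #14  (cmp 12,14)
BNE L0: taken
ADD r1, r1, #10 → r1=50+10=60
XOR r1, r1, r0 → r1=60^2=62
XOR r0, r0, #2 → r0=2^2=0
ADD r6, r6, #2 → r6=12+2=14
CMP r6, #14  (cmp 14,14)
BNE L0: not taken
halt.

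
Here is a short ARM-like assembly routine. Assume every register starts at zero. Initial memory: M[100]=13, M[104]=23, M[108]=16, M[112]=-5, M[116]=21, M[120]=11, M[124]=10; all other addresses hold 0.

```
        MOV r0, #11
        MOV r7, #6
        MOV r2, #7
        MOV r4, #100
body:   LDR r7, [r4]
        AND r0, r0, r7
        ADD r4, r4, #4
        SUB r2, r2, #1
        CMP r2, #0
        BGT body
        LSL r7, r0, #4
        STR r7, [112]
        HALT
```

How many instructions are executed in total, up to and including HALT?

r0=11
r7=6
r2=7
r4=100
r7=M[100]=13
r0=11&13=9
r4=100+4=104
r2=7-1=6
CMP r2, #0  (cmp 6,0)
BGT body: taken
r7=M[104]=23
r0=9&23=1
r4=104+4=108
r2=6-1=5
CMP r2, #0  (cmp 5,0)
BGT body: taken
r7=M[108]=16
r0=1&16=0
r4=108+4=112
r2=5-1=4
CMP r2, #0  (cmp 4,0)
BGT body: taken
r7=M[112]=-5
r0=0&(-5)=0
r4=112+4=116
r2=4-1=3
CMP r2, #0  (cmp 3,0)
BGT body: taken
r7=M[116]=21
r0=0&21=0
r4=116+4=120
r2=3-1=2
CMP r2, #0  (cmp 2,0)
BGT body: taken
r7=M[120]=11
r0=0&11=0
r4=120+4=124
r2=2-1=1
CMP r2, #0  (cmp 1,0)
BGT body: taken
r7=M[124]=10
r0=0&10=0
r4=124+4=128
r2=1-1=0
CMP r2, #0  (cmp 0,0)
BGT body: not taken
r7=0<<4=0
STR r7, [112] → M[112]=0
halt.
Total executed instructions: 49.

49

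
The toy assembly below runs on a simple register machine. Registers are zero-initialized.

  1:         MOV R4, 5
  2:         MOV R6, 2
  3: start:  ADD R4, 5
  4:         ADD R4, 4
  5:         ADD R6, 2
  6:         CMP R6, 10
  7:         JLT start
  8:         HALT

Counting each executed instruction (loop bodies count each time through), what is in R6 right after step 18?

8

after MOV R4, 5: R4=5
after MOV R6, 2: R6=2
after ADD R4, 5: R4=5+5=10
after ADD R4, 4: R4=10+4=14
after ADD R6, 2: R6=2+2=4
CMP R6, 10  (cmp 4,10)
JLT start: taken
after ADD R4, 5: R4=14+5=19
after ADD R4, 4: R4=19+4=23
after ADD R6, 2: R6=4+2=6
CMP R6, 10  (cmp 6,10)
JLT start: taken
after ADD R4, 5: R4=23+5=28
after ADD R4, 4: R4=28+4=32
after ADD R6, 2: R6=6+2=8
CMP R6, 10  (cmp 8,10)
JLT start: taken
after ADD R4, 5: R4=32+5=37
After step 18: R6 = 8.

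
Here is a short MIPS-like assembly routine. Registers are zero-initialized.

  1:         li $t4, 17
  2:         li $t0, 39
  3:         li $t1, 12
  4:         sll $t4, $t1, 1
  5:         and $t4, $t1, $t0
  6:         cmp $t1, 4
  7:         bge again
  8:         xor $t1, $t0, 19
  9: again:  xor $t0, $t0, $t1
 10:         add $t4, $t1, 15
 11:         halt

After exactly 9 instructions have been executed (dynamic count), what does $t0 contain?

43

li $t4, 17 → $t4=17
li $t0, 39 → $t0=39
li $t1, 12 → $t1=12
sll $t4, $t1, 1 → $t4=12<<1=24
and $t4, $t1, $t0 → $t4=12&39=4
cmp $t1, 4  (cmp 12,4)
bge again: taken
xor $t0, $t0, $t1 → $t0=39^12=43
add $t4, $t1, 15 → $t4=12+15=27
After step 9: $t0 = 43.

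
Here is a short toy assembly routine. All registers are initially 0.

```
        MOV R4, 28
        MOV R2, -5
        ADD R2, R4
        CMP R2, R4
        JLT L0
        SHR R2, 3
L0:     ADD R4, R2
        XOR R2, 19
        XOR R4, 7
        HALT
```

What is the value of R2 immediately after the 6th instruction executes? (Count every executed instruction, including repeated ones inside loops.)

after MOV R4, 28: R4=28
after MOV R2, -5: R2=-5
after ADD R2, R4: R2=(-5)+28=23
CMP R2, R4  (cmp 23,28)
JLT L0: taken
after ADD R4, R2: R4=28+23=51
After step 6: R2 = 23.

23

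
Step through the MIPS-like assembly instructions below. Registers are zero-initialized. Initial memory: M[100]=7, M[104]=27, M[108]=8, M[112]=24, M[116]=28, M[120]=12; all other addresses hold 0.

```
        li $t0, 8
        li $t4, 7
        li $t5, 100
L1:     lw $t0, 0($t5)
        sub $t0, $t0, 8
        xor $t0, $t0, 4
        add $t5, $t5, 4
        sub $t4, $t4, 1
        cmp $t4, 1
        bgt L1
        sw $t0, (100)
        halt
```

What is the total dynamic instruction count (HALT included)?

after li $t0, 8: $t0=8
after li $t4, 7: $t4=7
after li $t5, 100: $t5=100
after lw $t0, 0($t5): $t0=M[100]=7
after sub $t0, $t0, 8: $t0=7-8=-1
after xor $t0, $t0, 4: $t0=(-1)^4=-5
after add $t5, $t5, 4: $t5=100+4=104
after sub $t4, $t4, 1: $t4=7-1=6
cmp $t4, 1  (cmp 6,1)
bgt L1: taken
after lw $t0, 0($t5): $t0=M[104]=27
after sub $t0, $t0, 8: $t0=27-8=19
after xor $t0, $t0, 4: $t0=19^4=23
after add $t5, $t5, 4: $t5=104+4=108
after sub $t4, $t4, 1: $t4=6-1=5
cmp $t4, 1  (cmp 5,1)
bgt L1: taken
after lw $t0, 0($t5): $t0=M[108]=8
after sub $t0, $t0, 8: $t0=8-8=0
after xor $t0, $t0, 4: $t0=0^4=4
after add $t5, $t5, 4: $t5=108+4=112
after sub $t4, $t4, 1: $t4=5-1=4
cmp $t4, 1  (cmp 4,1)
bgt L1: taken
after lw $t0, 0($t5): $t0=M[112]=24
after sub $t0, $t0, 8: $t0=24-8=16
after xor $t0, $t0, 4: $t0=16^4=20
after add $t5, $t5, 4: $t5=112+4=116
after sub $t4, $t4, 1: $t4=4-1=3
cmp $t4, 1  (cmp 3,1)
bgt L1: taken
after lw $t0, 0($t5): $t0=M[116]=28
after sub $t0, $t0, 8: $t0=28-8=20
after xor $t0, $t0, 4: $t0=20^4=16
after add $t5, $t5, 4: $t5=116+4=120
after sub $t4, $t4, 1: $t4=3-1=2
cmp $t4, 1  (cmp 2,1)
bgt L1: taken
after lw $t0, 0($t5): $t0=M[120]=12
after sub $t0, $t0, 8: $t0=12-8=4
after xor $t0, $t0, 4: $t0=4^4=0
after add $t5, $t5, 4: $t5=120+4=124
after sub $t4, $t4, 1: $t4=2-1=1
cmp $t4, 1  (cmp 1,1)
bgt L1: not taken
sw $t0, (100) → M[100]=0
halt.
Total executed instructions: 47.

47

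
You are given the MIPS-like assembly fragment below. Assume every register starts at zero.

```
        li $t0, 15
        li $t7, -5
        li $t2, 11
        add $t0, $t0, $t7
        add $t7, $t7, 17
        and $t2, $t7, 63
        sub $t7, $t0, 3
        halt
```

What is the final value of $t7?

$t0=15
$t7=-5
$t2=11
$t0=15+(-5)=10
$t7=(-5)+17=12
$t2=12&63=12
$t7=10-3=7
halt.

7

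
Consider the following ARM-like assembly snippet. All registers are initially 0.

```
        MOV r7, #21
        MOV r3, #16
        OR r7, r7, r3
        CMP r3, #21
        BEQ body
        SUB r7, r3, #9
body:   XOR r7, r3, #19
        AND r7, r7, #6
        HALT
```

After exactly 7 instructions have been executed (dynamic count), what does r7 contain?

r7=21
r3=16
r7=21|16=21
CMP r3, #21  (cmp 16,21)
BEQ body: not taken
r7=16-9=7
r7=16^19=3
After step 7: r7 = 3.

3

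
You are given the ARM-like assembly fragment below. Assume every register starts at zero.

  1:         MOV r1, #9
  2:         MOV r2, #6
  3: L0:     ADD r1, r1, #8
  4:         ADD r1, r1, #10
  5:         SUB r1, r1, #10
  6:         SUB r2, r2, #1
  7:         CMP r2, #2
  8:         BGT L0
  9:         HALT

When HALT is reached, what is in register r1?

MOV r1, #9 → r1=9
MOV r2, #6 → r2=6
ADD r1, r1, #8 → r1=9+8=17
ADD r1, r1, #10 → r1=17+10=27
SUB r1, r1, #10 → r1=27-10=17
SUB r2, r2, #1 → r2=6-1=5
CMP r2, #2  (cmp 5,2)
BGT L0: taken
ADD r1, r1, #8 → r1=17+8=25
ADD r1, r1, #10 → r1=25+10=35
SUB r1, r1, #10 → r1=35-10=25
SUB r2, r2, #1 → r2=5-1=4
CMP r2, #2  (cmp 4,2)
BGT L0: taken
ADD r1, r1, #8 → r1=25+8=33
ADD r1, r1, #10 → r1=33+10=43
SUB r1, r1, #10 → r1=43-10=33
SUB r2, r2, #1 → r2=4-1=3
CMP r2, #2  (cmp 3,2)
BGT L0: taken
ADD r1, r1, #8 → r1=33+8=41
ADD r1, r1, #10 → r1=41+10=51
SUB r1, r1, #10 → r1=51-10=41
SUB r2, r2, #1 → r2=3-1=2
CMP r2, #2  (cmp 2,2)
BGT L0: not taken
halt.

41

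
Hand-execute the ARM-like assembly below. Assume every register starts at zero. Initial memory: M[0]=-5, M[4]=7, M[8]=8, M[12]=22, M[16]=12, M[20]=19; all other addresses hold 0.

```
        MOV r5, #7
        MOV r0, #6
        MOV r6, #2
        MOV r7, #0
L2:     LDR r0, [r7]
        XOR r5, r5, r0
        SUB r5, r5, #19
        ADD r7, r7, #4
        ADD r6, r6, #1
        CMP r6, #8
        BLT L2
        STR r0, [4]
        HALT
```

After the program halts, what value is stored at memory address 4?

19

r5=7
r0=6
r6=2
r7=0
r0=M[0]=-5
r5=7^(-5)=-4
r5=(-4)-19=-23
r7=0+4=4
r6=2+1=3
CMP r6, #8  (cmp 3,8)
BLT L2: taken
r0=M[4]=7
r5=(-23)^7=-18
r5=(-18)-19=-37
r7=4+4=8
r6=3+1=4
CMP r6, #8  (cmp 4,8)
BLT L2: taken
r0=M[8]=8
r5=(-37)^8=-45
r5=(-45)-19=-64
r7=8+4=12
r6=4+1=5
CMP r6, #8  (cmp 5,8)
BLT L2: taken
r0=M[12]=22
r5=(-64)^22=-42
r5=(-42)-19=-61
r7=12+4=16
r6=5+1=6
CMP r6, #8  (cmp 6,8)
BLT L2: taken
r0=M[16]=12
r5=(-61)^12=-49
r5=(-49)-19=-68
r7=16+4=20
r6=6+1=7
CMP r6, #8  (cmp 7,8)
BLT L2: taken
r0=M[20]=19
r5=(-68)^19=-81
r5=(-81)-19=-100
r7=20+4=24
r6=7+1=8
CMP r6, #8  (cmp 8,8)
BLT L2: not taken
STR r0, [4] → M[4]=19
halt.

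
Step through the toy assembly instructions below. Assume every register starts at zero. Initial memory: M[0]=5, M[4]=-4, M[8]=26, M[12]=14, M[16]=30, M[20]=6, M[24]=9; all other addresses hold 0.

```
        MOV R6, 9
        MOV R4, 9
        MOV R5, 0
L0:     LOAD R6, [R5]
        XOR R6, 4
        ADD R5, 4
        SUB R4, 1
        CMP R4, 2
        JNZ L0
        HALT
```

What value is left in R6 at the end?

MOV R6, 9 → R6=9
MOV R4, 9 → R4=9
MOV R5, 0 → R5=0
LOAD R6, [R5] → R6=M[0]=5
XOR R6, 4 → R6=5^4=1
ADD R5, 4 → R5=0+4=4
SUB R4, 1 → R4=9-1=8
CMP R4, 2  (cmp 8,2)
JNZ L0: taken
LOAD R6, [R5] → R6=M[4]=-4
XOR R6, 4 → R6=(-4)^4=-8
ADD R5, 4 → R5=4+4=8
SUB R4, 1 → R4=8-1=7
CMP R4, 2  (cmp 7,2)
JNZ L0: taken
LOAD R6, [R5] → R6=M[8]=26
XOR R6, 4 → R6=26^4=30
ADD R5, 4 → R5=8+4=12
SUB R4, 1 → R4=7-1=6
CMP R4, 2  (cmp 6,2)
JNZ L0: taken
LOAD R6, [R5] → R6=M[12]=14
XOR R6, 4 → R6=14^4=10
ADD R5, 4 → R5=12+4=16
SUB R4, 1 → R4=6-1=5
CMP R4, 2  (cmp 5,2)
JNZ L0: taken
LOAD R6, [R5] → R6=M[16]=30
XOR R6, 4 → R6=30^4=26
ADD R5, 4 → R5=16+4=20
SUB R4, 1 → R4=5-1=4
CMP R4, 2  (cmp 4,2)
JNZ L0: taken
LOAD R6, [R5] → R6=M[20]=6
XOR R6, 4 → R6=6^4=2
ADD R5, 4 → R5=20+4=24
SUB R4, 1 → R4=4-1=3
CMP R4, 2  (cmp 3,2)
JNZ L0: taken
LOAD R6, [R5] → R6=M[24]=9
XOR R6, 4 → R6=9^4=13
ADD R5, 4 → R5=24+4=28
SUB R4, 1 → R4=3-1=2
CMP R4, 2  (cmp 2,2)
JNZ L0: not taken
halt.

13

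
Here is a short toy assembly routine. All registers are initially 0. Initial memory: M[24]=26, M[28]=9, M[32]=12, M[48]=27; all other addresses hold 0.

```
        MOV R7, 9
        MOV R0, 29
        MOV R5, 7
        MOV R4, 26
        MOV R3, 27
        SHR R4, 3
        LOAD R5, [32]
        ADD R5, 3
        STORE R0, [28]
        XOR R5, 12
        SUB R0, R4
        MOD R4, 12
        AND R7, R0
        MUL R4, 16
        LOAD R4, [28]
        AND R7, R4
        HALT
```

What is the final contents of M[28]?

R7=9
R0=29
R5=7
R4=26
R3=27
R4=26>>3=3
R5=M[32]=12
R5=12+3=15
STORE R0, [28] → M[28]=29
R5=15^12=3
R0=29-3=26
R4=3%12=3
R7=9&26=8
R4=3*16=48
R4=M[28]=29
R7=8&29=8
halt.

29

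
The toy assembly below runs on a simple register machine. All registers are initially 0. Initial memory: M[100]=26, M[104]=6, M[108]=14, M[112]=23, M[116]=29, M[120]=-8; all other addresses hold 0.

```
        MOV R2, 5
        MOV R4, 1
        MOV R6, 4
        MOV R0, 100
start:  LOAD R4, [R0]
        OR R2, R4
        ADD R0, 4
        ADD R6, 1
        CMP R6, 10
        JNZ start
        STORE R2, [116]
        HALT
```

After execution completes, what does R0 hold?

after MOV R2, 5: R2=5
after MOV R4, 1: R4=1
after MOV R6, 4: R6=4
after MOV R0, 100: R0=100
after LOAD R4, [R0]: R4=M[100]=26
after OR R2, R4: R2=5|26=31
after ADD R0, 4: R0=100+4=104
after ADD R6, 1: R6=4+1=5
CMP R6, 10  (cmp 5,10)
JNZ start: taken
after LOAD R4, [R0]: R4=M[104]=6
after OR R2, R4: R2=31|6=31
after ADD R0, 4: R0=104+4=108
after ADD R6, 1: R6=5+1=6
CMP R6, 10  (cmp 6,10)
JNZ start: taken
after LOAD R4, [R0]: R4=M[108]=14
after OR R2, R4: R2=31|14=31
after ADD R0, 4: R0=108+4=112
after ADD R6, 1: R6=6+1=7
CMP R6, 10  (cmp 7,10)
JNZ start: taken
after LOAD R4, [R0]: R4=M[112]=23
after OR R2, R4: R2=31|23=31
after ADD R0, 4: R0=112+4=116
after ADD R6, 1: R6=7+1=8
CMP R6, 10  (cmp 8,10)
JNZ start: taken
after LOAD R4, [R0]: R4=M[116]=29
after OR R2, R4: R2=31|29=31
after ADD R0, 4: R0=116+4=120
after ADD R6, 1: R6=8+1=9
CMP R6, 10  (cmp 9,10)
JNZ start: taken
after LOAD R4, [R0]: R4=M[120]=-8
after OR R2, R4: R2=31|(-8)=-1
after ADD R0, 4: R0=120+4=124
after ADD R6, 1: R6=9+1=10
CMP R6, 10  (cmp 10,10)
JNZ start: not taken
STORE R2, [116] → M[116]=-1
halt.

124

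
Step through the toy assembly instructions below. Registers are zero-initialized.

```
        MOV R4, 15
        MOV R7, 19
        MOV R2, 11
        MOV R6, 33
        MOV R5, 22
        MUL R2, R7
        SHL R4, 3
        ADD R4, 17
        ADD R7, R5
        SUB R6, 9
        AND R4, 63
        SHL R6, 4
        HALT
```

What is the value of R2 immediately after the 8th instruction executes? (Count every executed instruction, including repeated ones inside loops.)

R4=15
R7=19
R2=11
R6=33
R5=22
R2=11*19=209
R4=15<<3=120
R4=120+17=137
After step 8: R2 = 209.

209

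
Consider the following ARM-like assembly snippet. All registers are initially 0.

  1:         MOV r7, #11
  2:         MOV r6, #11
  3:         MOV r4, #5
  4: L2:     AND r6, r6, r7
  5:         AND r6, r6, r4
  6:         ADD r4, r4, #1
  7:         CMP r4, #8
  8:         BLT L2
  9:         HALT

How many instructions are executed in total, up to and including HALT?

19

MOV r7, #11 → r7=11
MOV r6, #11 → r6=11
MOV r4, #5 → r4=5
AND r6, r6, r7 → r6=11&11=11
AND r6, r6, r4 → r6=11&5=1
ADD r4, r4, #1 → r4=5+1=6
CMP r4, #8  (cmp 6,8)
BLT L2: taken
AND r6, r6, r7 → r6=1&11=1
AND r6, r6, r4 → r6=1&6=0
ADD r4, r4, #1 → r4=6+1=7
CMP r4, #8  (cmp 7,8)
BLT L2: taken
AND r6, r6, r7 → r6=0&11=0
AND r6, r6, r4 → r6=0&7=0
ADD r4, r4, #1 → r4=7+1=8
CMP r4, #8  (cmp 8,8)
BLT L2: not taken
halt.
Total executed instructions: 19.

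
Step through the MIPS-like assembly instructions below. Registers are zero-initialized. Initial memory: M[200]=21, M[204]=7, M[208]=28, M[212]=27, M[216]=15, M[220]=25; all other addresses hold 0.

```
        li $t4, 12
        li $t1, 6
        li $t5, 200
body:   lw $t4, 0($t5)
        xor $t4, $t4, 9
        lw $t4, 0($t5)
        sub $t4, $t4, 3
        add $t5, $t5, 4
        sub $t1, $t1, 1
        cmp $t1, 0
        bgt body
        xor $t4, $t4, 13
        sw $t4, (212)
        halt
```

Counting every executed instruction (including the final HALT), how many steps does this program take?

54

li $t4, 12 → $t4=12
li $t1, 6 → $t1=6
li $t5, 200 → $t5=200
lw $t4, 0($t5) → $t4=M[200]=21
xor $t4, $t4, 9 → $t4=21^9=28
lw $t4, 0($t5) → $t4=M[200]=21
sub $t4, $t4, 3 → $t4=21-3=18
add $t5, $t5, 4 → $t5=200+4=204
sub $t1, $t1, 1 → $t1=6-1=5
cmp $t1, 0  (cmp 5,0)
bgt body: taken
lw $t4, 0($t5) → $t4=M[204]=7
xor $t4, $t4, 9 → $t4=7^9=14
lw $t4, 0($t5) → $t4=M[204]=7
sub $t4, $t4, 3 → $t4=7-3=4
add $t5, $t5, 4 → $t5=204+4=208
sub $t1, $t1, 1 → $t1=5-1=4
cmp $t1, 0  (cmp 4,0)
bgt body: taken
lw $t4, 0($t5) → $t4=M[208]=28
xor $t4, $t4, 9 → $t4=28^9=21
lw $t4, 0($t5) → $t4=M[208]=28
sub $t4, $t4, 3 → $t4=28-3=25
add $t5, $t5, 4 → $t5=208+4=212
sub $t1, $t1, 1 → $t1=4-1=3
cmp $t1, 0  (cmp 3,0)
bgt body: taken
lw $t4, 0($t5) → $t4=M[212]=27
xor $t4, $t4, 9 → $t4=27^9=18
lw $t4, 0($t5) → $t4=M[212]=27
sub $t4, $t4, 3 → $t4=27-3=24
add $t5, $t5, 4 → $t5=212+4=216
sub $t1, $t1, 1 → $t1=3-1=2
cmp $t1, 0  (cmp 2,0)
bgt body: taken
lw $t4, 0($t5) → $t4=M[216]=15
xor $t4, $t4, 9 → $t4=15^9=6
lw $t4, 0($t5) → $t4=M[216]=15
sub $t4, $t4, 3 → $t4=15-3=12
add $t5, $t5, 4 → $t5=216+4=220
sub $t1, $t1, 1 → $t1=2-1=1
cmp $t1, 0  (cmp 1,0)
bgt body: taken
lw $t4, 0($t5) → $t4=M[220]=25
xor $t4, $t4, 9 → $t4=25^9=16
lw $t4, 0($t5) → $t4=M[220]=25
sub $t4, $t4, 3 → $t4=25-3=22
add $t5, $t5, 4 → $t5=220+4=224
sub $t1, $t1, 1 → $t1=1-1=0
cmp $t1, 0  (cmp 0,0)
bgt body: not taken
xor $t4, $t4, 13 → $t4=22^13=27
sw $t4, (212) → M[212]=27
halt.
Total executed instructions: 54.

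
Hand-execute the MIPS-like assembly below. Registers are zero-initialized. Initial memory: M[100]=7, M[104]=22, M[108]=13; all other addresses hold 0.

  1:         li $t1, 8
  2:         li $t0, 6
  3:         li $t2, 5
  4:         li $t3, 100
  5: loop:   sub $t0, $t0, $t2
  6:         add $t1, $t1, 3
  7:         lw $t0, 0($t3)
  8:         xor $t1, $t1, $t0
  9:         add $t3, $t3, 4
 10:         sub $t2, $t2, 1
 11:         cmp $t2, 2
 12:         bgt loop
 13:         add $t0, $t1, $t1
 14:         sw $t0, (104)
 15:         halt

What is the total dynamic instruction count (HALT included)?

li $t1, 8 → $t1=8
li $t0, 6 → $t0=6
li $t2, 5 → $t2=5
li $t3, 100 → $t3=100
sub $t0, $t0, $t2 → $t0=6-5=1
add $t1, $t1, 3 → $t1=8+3=11
lw $t0, 0($t3) → $t0=M[100]=7
xor $t1, $t1, $t0 → $t1=11^7=12
add $t3, $t3, 4 → $t3=100+4=104
sub $t2, $t2, 1 → $t2=5-1=4
cmp $t2, 2  (cmp 4,2)
bgt loop: taken
sub $t0, $t0, $t2 → $t0=7-4=3
add $t1, $t1, 3 → $t1=12+3=15
lw $t0, 0($t3) → $t0=M[104]=22
xor $t1, $t1, $t0 → $t1=15^22=25
add $t3, $t3, 4 → $t3=104+4=108
sub $t2, $t2, 1 → $t2=4-1=3
cmp $t2, 2  (cmp 3,2)
bgt loop: taken
sub $t0, $t0, $t2 → $t0=22-3=19
add $t1, $t1, 3 → $t1=25+3=28
lw $t0, 0($t3) → $t0=M[108]=13
xor $t1, $t1, $t0 → $t1=28^13=17
add $t3, $t3, 4 → $t3=108+4=112
sub $t2, $t2, 1 → $t2=3-1=2
cmp $t2, 2  (cmp 2,2)
bgt loop: not taken
add $t0, $t1, $t1 → $t0=17+17=34
sw $t0, (104) → M[104]=34
halt.
Total executed instructions: 31.

31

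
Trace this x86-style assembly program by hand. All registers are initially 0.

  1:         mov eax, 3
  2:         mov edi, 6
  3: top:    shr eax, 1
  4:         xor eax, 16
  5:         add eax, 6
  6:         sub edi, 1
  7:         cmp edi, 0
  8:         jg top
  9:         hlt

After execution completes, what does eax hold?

after mov eax, 3: eax=3
after mov edi, 6: edi=6
after shr eax, 1: eax=3>>1=1
after xor eax, 16: eax=1^16=17
after add eax, 6: eax=17+6=23
after sub edi, 1: edi=6-1=5
cmp edi, 0  (cmp 5,0)
jg top: taken
after shr eax, 1: eax=23>>1=11
after xor eax, 16: eax=11^16=27
after add eax, 6: eax=27+6=33
after sub edi, 1: edi=5-1=4
cmp edi, 0  (cmp 4,0)
jg top: taken
after shr eax, 1: eax=33>>1=16
after xor eax, 16: eax=16^16=0
after add eax, 6: eax=0+6=6
after sub edi, 1: edi=4-1=3
cmp edi, 0  (cmp 3,0)
jg top: taken
after shr eax, 1: eax=6>>1=3
after xor eax, 16: eax=3^16=19
after add eax, 6: eax=19+6=25
after sub edi, 1: edi=3-1=2
cmp edi, 0  (cmp 2,0)
jg top: taken
after shr eax, 1: eax=25>>1=12
after xor eax, 16: eax=12^16=28
after add eax, 6: eax=28+6=34
after sub edi, 1: edi=2-1=1
cmp edi, 0  (cmp 1,0)
jg top: taken
after shr eax, 1: eax=34>>1=17
after xor eax, 16: eax=17^16=1
after add eax, 6: eax=1+6=7
after sub edi, 1: edi=1-1=0
cmp edi, 0  (cmp 0,0)
jg top: not taken
halt.

7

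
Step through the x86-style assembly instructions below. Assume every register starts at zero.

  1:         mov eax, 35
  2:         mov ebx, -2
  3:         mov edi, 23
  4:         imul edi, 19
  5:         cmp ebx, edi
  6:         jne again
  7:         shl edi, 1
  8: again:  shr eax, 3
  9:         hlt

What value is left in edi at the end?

mov eax, 35 → eax=35
mov ebx, -2 → ebx=-2
mov edi, 23 → edi=23
imul edi, 19 → edi=23*19=437
cmp ebx, edi  (cmp -2,437)
jne again: taken
shr eax, 3 → eax=35>>3=4
halt.

437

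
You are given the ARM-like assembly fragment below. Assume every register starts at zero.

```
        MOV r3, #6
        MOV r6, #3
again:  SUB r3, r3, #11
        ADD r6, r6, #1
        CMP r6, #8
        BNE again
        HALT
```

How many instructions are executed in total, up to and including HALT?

23

after MOV r3, #6: r3=6
after MOV r6, #3: r6=3
after SUB r3, r3, #11: r3=6-11=-5
after ADD r6, r6, #1: r6=3+1=4
CMP r6, #8  (cmp 4,8)
BNE again: taken
after SUB r3, r3, #11: r3=(-5)-11=-16
after ADD r6, r6, #1: r6=4+1=5
CMP r6, #8  (cmp 5,8)
BNE again: taken
after SUB r3, r3, #11: r3=(-16)-11=-27
after ADD r6, r6, #1: r6=5+1=6
CMP r6, #8  (cmp 6,8)
BNE again: taken
after SUB r3, r3, #11: r3=(-27)-11=-38
after ADD r6, r6, #1: r6=6+1=7
CMP r6, #8  (cmp 7,8)
BNE again: taken
after SUB r3, r3, #11: r3=(-38)-11=-49
after ADD r6, r6, #1: r6=7+1=8
CMP r6, #8  (cmp 8,8)
BNE again: not taken
halt.
Total executed instructions: 23.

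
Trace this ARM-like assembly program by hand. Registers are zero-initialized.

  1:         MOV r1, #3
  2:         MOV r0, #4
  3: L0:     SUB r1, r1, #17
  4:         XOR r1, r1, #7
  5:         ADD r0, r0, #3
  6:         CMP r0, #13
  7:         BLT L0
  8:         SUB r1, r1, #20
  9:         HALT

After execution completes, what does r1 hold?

r1=3
r0=4
r1=3-17=-14
r1=(-14)^7=-11
r0=4+3=7
CMP r0, #13  (cmp 7,13)
BLT L0: taken
r1=(-11)-17=-28
r1=(-28)^7=-29
r0=7+3=10
CMP r0, #13  (cmp 10,13)
BLT L0: taken
r1=(-29)-17=-46
r1=(-46)^7=-43
r0=10+3=13
CMP r0, #13  (cmp 13,13)
BLT L0: not taken
r1=(-43)-20=-63
halt.

-63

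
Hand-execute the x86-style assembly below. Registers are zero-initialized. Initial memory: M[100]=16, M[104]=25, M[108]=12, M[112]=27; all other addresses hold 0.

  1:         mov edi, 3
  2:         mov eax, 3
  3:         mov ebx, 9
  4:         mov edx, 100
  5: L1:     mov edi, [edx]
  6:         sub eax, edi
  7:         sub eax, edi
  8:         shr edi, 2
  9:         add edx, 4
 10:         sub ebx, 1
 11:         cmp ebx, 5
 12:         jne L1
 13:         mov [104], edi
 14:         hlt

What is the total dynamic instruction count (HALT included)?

38

mov edi, 3 → edi=3
mov eax, 3 → eax=3
mov ebx, 9 → ebx=9
mov edx, 100 → edx=100
mov edi, [edx] → edi=M[100]=16
sub eax, edi → eax=3-16=-13
sub eax, edi → eax=(-13)-16=-29
shr edi, 2 → edi=16>>2=4
add edx, 4 → edx=100+4=104
sub ebx, 1 → ebx=9-1=8
cmp ebx, 5  (cmp 8,5)
jne L1: taken
mov edi, [edx] → edi=M[104]=25
sub eax, edi → eax=(-29)-25=-54
sub eax, edi → eax=(-54)-25=-79
shr edi, 2 → edi=25>>2=6
add edx, 4 → edx=104+4=108
sub ebx, 1 → ebx=8-1=7
cmp ebx, 5  (cmp 7,5)
jne L1: taken
mov edi, [edx] → edi=M[108]=12
sub eax, edi → eax=(-79)-12=-91
sub eax, edi → eax=(-91)-12=-103
shr edi, 2 → edi=12>>2=3
add edx, 4 → edx=108+4=112
sub ebx, 1 → ebx=7-1=6
cmp ebx, 5  (cmp 6,5)
jne L1: taken
mov edi, [edx] → edi=M[112]=27
sub eax, edi → eax=(-103)-27=-130
sub eax, edi → eax=(-130)-27=-157
shr edi, 2 → edi=27>>2=6
add edx, 4 → edx=112+4=116
sub ebx, 1 → ebx=6-1=5
cmp ebx, 5  (cmp 5,5)
jne L1: not taken
mov [104], edi → M[104]=6
halt.
Total executed instructions: 38.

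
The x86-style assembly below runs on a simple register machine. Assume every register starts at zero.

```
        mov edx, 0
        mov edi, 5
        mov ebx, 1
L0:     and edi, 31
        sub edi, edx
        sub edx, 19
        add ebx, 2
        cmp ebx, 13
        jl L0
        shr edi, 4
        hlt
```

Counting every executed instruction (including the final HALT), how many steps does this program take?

41

mov edx, 0 → edx=0
mov edi, 5 → edi=5
mov ebx, 1 → ebx=1
and edi, 31 → edi=5&31=5
sub edi, edx → edi=5-0=5
sub edx, 19 → edx=0-19=-19
add ebx, 2 → ebx=1+2=3
cmp ebx, 13  (cmp 3,13)
jl L0: taken
and edi, 31 → edi=5&31=5
sub edi, edx → edi=5-(-19)=24
sub edx, 19 → edx=(-19)-19=-38
add ebx, 2 → ebx=3+2=5
cmp ebx, 13  (cmp 5,13)
jl L0: taken
and edi, 31 → edi=24&31=24
sub edi, edx → edi=24-(-38)=62
sub edx, 19 → edx=(-38)-19=-57
add ebx, 2 → ebx=5+2=7
cmp ebx, 13  (cmp 7,13)
jl L0: taken
and edi, 31 → edi=62&31=30
sub edi, edx → edi=30-(-57)=87
sub edx, 19 → edx=(-57)-19=-76
add ebx, 2 → ebx=7+2=9
cmp ebx, 13  (cmp 9,13)
jl L0: taken
and edi, 31 → edi=87&31=23
sub edi, edx → edi=23-(-76)=99
sub edx, 19 → edx=(-76)-19=-95
add ebx, 2 → ebx=9+2=11
cmp ebx, 13  (cmp 11,13)
jl L0: taken
and edi, 31 → edi=99&31=3
sub edi, edx → edi=3-(-95)=98
sub edx, 19 → edx=(-95)-19=-114
add ebx, 2 → ebx=11+2=13
cmp ebx, 13  (cmp 13,13)
jl L0: not taken
shr edi, 4 → edi=98>>4=6
halt.
Total executed instructions: 41.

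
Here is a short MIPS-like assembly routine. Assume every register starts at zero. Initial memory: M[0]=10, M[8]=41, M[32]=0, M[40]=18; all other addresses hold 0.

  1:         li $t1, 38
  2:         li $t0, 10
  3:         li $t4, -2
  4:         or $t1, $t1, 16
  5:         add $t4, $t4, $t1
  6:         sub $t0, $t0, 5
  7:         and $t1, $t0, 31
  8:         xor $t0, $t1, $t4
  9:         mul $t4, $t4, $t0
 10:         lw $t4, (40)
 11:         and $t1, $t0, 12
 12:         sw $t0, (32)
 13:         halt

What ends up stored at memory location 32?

49

li $t1, 38 → $t1=38
li $t0, 10 → $t0=10
li $t4, -2 → $t4=-2
or $t1, $t1, 16 → $t1=38|16=54
add $t4, $t4, $t1 → $t4=(-2)+54=52
sub $t0, $t0, 5 → $t0=10-5=5
and $t1, $t0, 31 → $t1=5&31=5
xor $t0, $t1, $t4 → $t0=5^52=49
mul $t4, $t4, $t0 → $t4=52*49=2548
lw $t4, (40) → $t4=M[40]=18
and $t1, $t0, 12 → $t1=49&12=0
sw $t0, (32) → M[32]=49
halt.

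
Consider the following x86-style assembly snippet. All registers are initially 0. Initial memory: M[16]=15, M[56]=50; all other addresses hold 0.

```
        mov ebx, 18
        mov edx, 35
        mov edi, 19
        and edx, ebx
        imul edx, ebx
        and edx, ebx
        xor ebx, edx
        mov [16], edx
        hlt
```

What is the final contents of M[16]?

mov ebx, 18 → ebx=18
mov edx, 35 → edx=35
mov edi, 19 → edi=19
and edx, ebx → edx=35&18=2
imul edx, ebx → edx=2*18=36
and edx, ebx → edx=36&18=0
xor ebx, edx → ebx=18^0=18
mov [16], edx → M[16]=0
halt.

0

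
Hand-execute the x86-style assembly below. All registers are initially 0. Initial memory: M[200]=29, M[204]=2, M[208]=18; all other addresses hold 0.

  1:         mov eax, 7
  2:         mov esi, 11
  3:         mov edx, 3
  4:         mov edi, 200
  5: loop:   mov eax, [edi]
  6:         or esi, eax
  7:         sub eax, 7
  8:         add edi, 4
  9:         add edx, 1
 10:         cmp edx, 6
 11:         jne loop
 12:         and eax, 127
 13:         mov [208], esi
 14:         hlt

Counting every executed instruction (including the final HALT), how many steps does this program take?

28

mov eax, 7 → eax=7
mov esi, 11 → esi=11
mov edx, 3 → edx=3
mov edi, 200 → edi=200
mov eax, [edi] → eax=M[200]=29
or esi, eax → esi=11|29=31
sub eax, 7 → eax=29-7=22
add edi, 4 → edi=200+4=204
add edx, 1 → edx=3+1=4
cmp edx, 6  (cmp 4,6)
jne loop: taken
mov eax, [edi] → eax=M[204]=2
or esi, eax → esi=31|2=31
sub eax, 7 → eax=2-7=-5
add edi, 4 → edi=204+4=208
add edx, 1 → edx=4+1=5
cmp edx, 6  (cmp 5,6)
jne loop: taken
mov eax, [edi] → eax=M[208]=18
or esi, eax → esi=31|18=31
sub eax, 7 → eax=18-7=11
add edi, 4 → edi=208+4=212
add edx, 1 → edx=5+1=6
cmp edx, 6  (cmp 6,6)
jne loop: not taken
and eax, 127 → eax=11&127=11
mov [208], esi → M[208]=31
halt.
Total executed instructions: 28.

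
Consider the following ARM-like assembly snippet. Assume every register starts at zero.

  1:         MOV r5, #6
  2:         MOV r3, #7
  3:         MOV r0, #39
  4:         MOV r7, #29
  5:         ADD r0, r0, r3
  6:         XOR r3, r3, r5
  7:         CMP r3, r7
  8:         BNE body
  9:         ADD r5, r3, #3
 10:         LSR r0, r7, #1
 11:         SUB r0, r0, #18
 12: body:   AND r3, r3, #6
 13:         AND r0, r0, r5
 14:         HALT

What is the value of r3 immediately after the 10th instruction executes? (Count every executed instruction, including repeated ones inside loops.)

0

after MOV r5, #6: r5=6
after MOV r3, #7: r3=7
after MOV r0, #39: r0=39
after MOV r7, #29: r7=29
after ADD r0, r0, r3: r0=39+7=46
after XOR r3, r3, r5: r3=7^6=1
CMP r3, r7  (cmp 1,29)
BNE body: taken
after AND r3, r3, #6: r3=1&6=0
after AND r0, r0, r5: r0=46&6=6
After step 10: r3 = 0.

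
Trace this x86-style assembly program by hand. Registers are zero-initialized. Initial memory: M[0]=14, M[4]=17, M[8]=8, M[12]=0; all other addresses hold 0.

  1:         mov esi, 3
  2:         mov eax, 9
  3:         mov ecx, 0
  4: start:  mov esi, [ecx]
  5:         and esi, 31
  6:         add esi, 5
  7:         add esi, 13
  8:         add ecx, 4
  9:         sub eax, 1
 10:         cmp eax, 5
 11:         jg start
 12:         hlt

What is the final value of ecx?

16

mov esi, 3 → esi=3
mov eax, 9 → eax=9
mov ecx, 0 → ecx=0
mov esi, [ecx] → esi=M[0]=14
and esi, 31 → esi=14&31=14
add esi, 5 → esi=14+5=19
add esi, 13 → esi=19+13=32
add ecx, 4 → ecx=0+4=4
sub eax, 1 → eax=9-1=8
cmp eax, 5  (cmp 8,5)
jg start: taken
mov esi, [ecx] → esi=M[4]=17
and esi, 31 → esi=17&31=17
add esi, 5 → esi=17+5=22
add esi, 13 → esi=22+13=35
add ecx, 4 → ecx=4+4=8
sub eax, 1 → eax=8-1=7
cmp eax, 5  (cmp 7,5)
jg start: taken
mov esi, [ecx] → esi=M[8]=8
and esi, 31 → esi=8&31=8
add esi, 5 → esi=8+5=13
add esi, 13 → esi=13+13=26
add ecx, 4 → ecx=8+4=12
sub eax, 1 → eax=7-1=6
cmp eax, 5  (cmp 6,5)
jg start: taken
mov esi, [ecx] → esi=M[12]=0
and esi, 31 → esi=0&31=0
add esi, 5 → esi=0+5=5
add esi, 13 → esi=5+13=18
add ecx, 4 → ecx=12+4=16
sub eax, 1 → eax=6-1=5
cmp eax, 5  (cmp 5,5)
jg start: not taken
halt.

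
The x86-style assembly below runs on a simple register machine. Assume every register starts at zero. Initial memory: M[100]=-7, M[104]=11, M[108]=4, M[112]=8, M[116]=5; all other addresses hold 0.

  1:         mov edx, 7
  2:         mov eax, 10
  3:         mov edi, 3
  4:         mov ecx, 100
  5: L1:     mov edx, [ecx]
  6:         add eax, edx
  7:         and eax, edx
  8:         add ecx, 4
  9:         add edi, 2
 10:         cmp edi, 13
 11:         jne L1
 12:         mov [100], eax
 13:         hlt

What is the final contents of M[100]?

5

mov edx, 7 → edx=7
mov eax, 10 → eax=10
mov edi, 3 → edi=3
mov ecx, 100 → ecx=100
mov edx, [ecx] → edx=M[100]=-7
add eax, edx → eax=10+(-7)=3
and eax, edx → eax=3&(-7)=1
add ecx, 4 → ecx=100+4=104
add edi, 2 → edi=3+2=5
cmp edi, 13  (cmp 5,13)
jne L1: taken
mov edx, [ecx] → edx=M[104]=11
add eax, edx → eax=1+11=12
and eax, edx → eax=12&11=8
add ecx, 4 → ecx=104+4=108
add edi, 2 → edi=5+2=7
cmp edi, 13  (cmp 7,13)
jne L1: taken
mov edx, [ecx] → edx=M[108]=4
add eax, edx → eax=8+4=12
and eax, edx → eax=12&4=4
add ecx, 4 → ecx=108+4=112
add edi, 2 → edi=7+2=9
cmp edi, 13  (cmp 9,13)
jne L1: taken
mov edx, [ecx] → edx=M[112]=8
add eax, edx → eax=4+8=12
and eax, edx → eax=12&8=8
add ecx, 4 → ecx=112+4=116
add edi, 2 → edi=9+2=11
cmp edi, 13  (cmp 11,13)
jne L1: taken
mov edx, [ecx] → edx=M[116]=5
add eax, edx → eax=8+5=13
and eax, edx → eax=13&5=5
add ecx, 4 → ecx=116+4=120
add edi, 2 → edi=11+2=13
cmp edi, 13  (cmp 13,13)
jne L1: not taken
mov [100], eax → M[100]=5
halt.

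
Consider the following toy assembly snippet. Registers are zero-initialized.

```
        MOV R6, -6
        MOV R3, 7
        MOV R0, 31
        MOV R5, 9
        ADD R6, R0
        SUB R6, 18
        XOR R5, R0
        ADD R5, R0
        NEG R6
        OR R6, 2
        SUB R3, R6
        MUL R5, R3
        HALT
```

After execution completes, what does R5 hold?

636

after MOV R6, -6: R6=-6
after MOV R3, 7: R3=7
after MOV R0, 31: R0=31
after MOV R5, 9: R5=9
after ADD R6, R0: R6=(-6)+31=25
after SUB R6, 18: R6=25-18=7
after XOR R5, R0: R5=9^31=22
after ADD R5, R0: R5=22+31=53
after NEG R6: R6=-(7)=-7
after OR R6, 2: R6=(-7)|2=-5
after SUB R3, R6: R3=7-(-5)=12
after MUL R5, R3: R5=53*12=636
halt.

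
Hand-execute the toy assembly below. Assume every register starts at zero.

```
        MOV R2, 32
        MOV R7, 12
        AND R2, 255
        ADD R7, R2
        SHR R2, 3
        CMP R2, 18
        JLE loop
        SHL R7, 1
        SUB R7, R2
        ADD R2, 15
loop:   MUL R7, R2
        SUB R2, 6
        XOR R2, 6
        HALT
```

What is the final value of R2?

MOV R2, 32 → R2=32
MOV R7, 12 → R7=12
AND R2, 255 → R2=32&255=32
ADD R7, R2 → R7=12+32=44
SHR R2, 3 → R2=32>>3=4
CMP R2, 18  (cmp 4,18)
JLE loop: taken
MUL R7, R2 → R7=44*4=176
SUB R2, 6 → R2=4-6=-2
XOR R2, 6 → R2=(-2)^6=-8
halt.

-8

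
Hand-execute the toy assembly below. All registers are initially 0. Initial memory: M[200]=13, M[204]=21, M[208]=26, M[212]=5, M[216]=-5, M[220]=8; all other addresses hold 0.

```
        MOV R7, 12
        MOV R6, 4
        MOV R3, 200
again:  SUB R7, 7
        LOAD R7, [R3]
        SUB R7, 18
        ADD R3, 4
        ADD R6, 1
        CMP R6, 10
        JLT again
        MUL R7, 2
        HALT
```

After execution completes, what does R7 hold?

-20

MOV R7, 12 → R7=12
MOV R6, 4 → R6=4
MOV R3, 200 → R3=200
SUB R7, 7 → R7=12-7=5
LOAD R7, [R3] → R7=M[200]=13
SUB R7, 18 → R7=13-18=-5
ADD R3, 4 → R3=200+4=204
ADD R6, 1 → R6=4+1=5
CMP R6, 10  (cmp 5,10)
JLT again: taken
SUB R7, 7 → R7=(-5)-7=-12
LOAD R7, [R3] → R7=M[204]=21
SUB R7, 18 → R7=21-18=3
ADD R3, 4 → R3=204+4=208
ADD R6, 1 → R6=5+1=6
CMP R6, 10  (cmp 6,10)
JLT again: taken
SUB R7, 7 → R7=3-7=-4
LOAD R7, [R3] → R7=M[208]=26
SUB R7, 18 → R7=26-18=8
ADD R3, 4 → R3=208+4=212
ADD R6, 1 → R6=6+1=7
CMP R6, 10  (cmp 7,10)
JLT again: taken
SUB R7, 7 → R7=8-7=1
LOAD R7, [R3] → R7=M[212]=5
SUB R7, 18 → R7=5-18=-13
ADD R3, 4 → R3=212+4=216
ADD R6, 1 → R6=7+1=8
CMP R6, 10  (cmp 8,10)
JLT again: taken
SUB R7, 7 → R7=(-13)-7=-20
LOAD R7, [R3] → R7=M[216]=-5
SUB R7, 18 → R7=(-5)-18=-23
ADD R3, 4 → R3=216+4=220
ADD R6, 1 → R6=8+1=9
CMP R6, 10  (cmp 9,10)
JLT again: taken
SUB R7, 7 → R7=(-23)-7=-30
LOAD R7, [R3] → R7=M[220]=8
SUB R7, 18 → R7=8-18=-10
ADD R3, 4 → R3=220+4=224
ADD R6, 1 → R6=9+1=10
CMP R6, 10  (cmp 10,10)
JLT again: not taken
MUL R7, 2 → R7=(-10)*2=-20
halt.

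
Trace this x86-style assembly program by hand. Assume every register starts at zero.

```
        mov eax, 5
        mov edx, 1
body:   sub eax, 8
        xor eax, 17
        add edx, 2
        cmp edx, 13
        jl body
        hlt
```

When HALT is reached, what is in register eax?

eax=5
edx=1
eax=5-8=-3
eax=(-3)^17=-20
edx=1+2=3
cmp edx, 13  (cmp 3,13)
jl body: taken
eax=(-20)-8=-28
eax=(-28)^17=-11
edx=3+2=5
cmp edx, 13  (cmp 5,13)
jl body: taken
eax=(-11)-8=-19
eax=(-19)^17=-4
edx=5+2=7
cmp edx, 13  (cmp 7,13)
jl body: taken
eax=(-4)-8=-12
eax=(-12)^17=-27
edx=7+2=9
cmp edx, 13  (cmp 9,13)
jl body: taken
eax=(-27)-8=-35
eax=(-35)^17=-52
edx=9+2=11
cmp edx, 13  (cmp 11,13)
jl body: taken
eax=(-52)-8=-60
eax=(-60)^17=-43
edx=11+2=13
cmp edx, 13  (cmp 13,13)
jl body: not taken
halt.

-43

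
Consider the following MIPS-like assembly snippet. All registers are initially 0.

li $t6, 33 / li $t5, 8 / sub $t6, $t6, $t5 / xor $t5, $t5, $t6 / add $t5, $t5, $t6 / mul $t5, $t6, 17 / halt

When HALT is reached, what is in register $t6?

25

li $t6, 33 → $t6=33
li $t5, 8 → $t5=8
sub $t6, $t6, $t5 → $t6=33-8=25
xor $t5, $t5, $t6 → $t5=8^25=17
add $t5, $t5, $t6 → $t5=17+25=42
mul $t5, $t6, 17 → $t5=25*17=425
halt.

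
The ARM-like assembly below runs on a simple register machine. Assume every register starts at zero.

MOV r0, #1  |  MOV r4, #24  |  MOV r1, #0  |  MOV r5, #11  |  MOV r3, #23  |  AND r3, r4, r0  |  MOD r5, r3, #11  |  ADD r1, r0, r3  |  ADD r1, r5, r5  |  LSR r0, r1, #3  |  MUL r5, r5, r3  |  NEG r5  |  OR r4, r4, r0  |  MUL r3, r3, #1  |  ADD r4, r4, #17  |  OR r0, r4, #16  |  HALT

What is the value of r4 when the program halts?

41

r0=1
r4=24
r1=0
r5=11
r3=23
r3=24&1=0
r5=0%11=0
r1=1+0=1
r1=0+0=0
r0=0>>3=0
r5=0*0=0
r5=-(0)=0
r4=24|0=24
r3=0*1=0
r4=24+17=41
r0=41|16=57
halt.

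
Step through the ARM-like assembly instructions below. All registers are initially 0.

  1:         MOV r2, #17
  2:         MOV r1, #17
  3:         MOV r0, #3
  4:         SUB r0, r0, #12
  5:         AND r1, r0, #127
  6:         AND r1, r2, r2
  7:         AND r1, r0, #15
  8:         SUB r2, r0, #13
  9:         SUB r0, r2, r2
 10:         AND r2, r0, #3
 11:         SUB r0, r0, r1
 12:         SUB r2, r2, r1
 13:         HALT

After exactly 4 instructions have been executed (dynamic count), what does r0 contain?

-9

after MOV r2, #17: r2=17
after MOV r1, #17: r1=17
after MOV r0, #3: r0=3
after SUB r0, r0, #12: r0=3-12=-9
After step 4: r0 = -9.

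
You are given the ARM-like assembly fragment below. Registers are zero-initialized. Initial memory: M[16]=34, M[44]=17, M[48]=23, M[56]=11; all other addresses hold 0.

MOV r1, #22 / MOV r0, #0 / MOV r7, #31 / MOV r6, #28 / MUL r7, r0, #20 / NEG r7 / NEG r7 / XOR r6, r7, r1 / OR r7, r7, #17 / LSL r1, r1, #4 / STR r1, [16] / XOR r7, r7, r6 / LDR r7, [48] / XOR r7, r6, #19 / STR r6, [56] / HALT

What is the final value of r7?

5

MOV r1, #22 → r1=22
MOV r0, #0 → r0=0
MOV r7, #31 → r7=31
MOV r6, #28 → r6=28
MUL r7, r0, #20 → r7=0*20=0
NEG r7 → r7=-(0)=0
NEG r7 → r7=-(0)=0
XOR r6, r7, r1 → r6=0^22=22
OR r7, r7, #17 → r7=0|17=17
LSL r1, r1, #4 → r1=22<<4=352
STR r1, [16] → M[16]=352
XOR r7, r7, r6 → r7=17^22=7
LDR r7, [48] → r7=M[48]=23
XOR r7, r6, #19 → r7=22^19=5
STR r6, [56] → M[56]=22
halt.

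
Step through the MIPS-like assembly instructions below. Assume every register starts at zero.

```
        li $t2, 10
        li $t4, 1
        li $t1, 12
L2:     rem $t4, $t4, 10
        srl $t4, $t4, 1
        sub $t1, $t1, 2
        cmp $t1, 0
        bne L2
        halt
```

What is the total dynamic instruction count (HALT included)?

34

li $t2, 10 → $t2=10
li $t4, 1 → $t4=1
li $t1, 12 → $t1=12
rem $t4, $t4, 10 → $t4=1%10=1
srl $t4, $t4, 1 → $t4=1>>1=0
sub $t1, $t1, 2 → $t1=12-2=10
cmp $t1, 0  (cmp 10,0)
bne L2: taken
rem $t4, $t4, 10 → $t4=0%10=0
srl $t4, $t4, 1 → $t4=0>>1=0
sub $t1, $t1, 2 → $t1=10-2=8
cmp $t1, 0  (cmp 8,0)
bne L2: taken
rem $t4, $t4, 10 → $t4=0%10=0
srl $t4, $t4, 1 → $t4=0>>1=0
sub $t1, $t1, 2 → $t1=8-2=6
cmp $t1, 0  (cmp 6,0)
bne L2: taken
rem $t4, $t4, 10 → $t4=0%10=0
srl $t4, $t4, 1 → $t4=0>>1=0
sub $t1, $t1, 2 → $t1=6-2=4
cmp $t1, 0  (cmp 4,0)
bne L2: taken
rem $t4, $t4, 10 → $t4=0%10=0
srl $t4, $t4, 1 → $t4=0>>1=0
sub $t1, $t1, 2 → $t1=4-2=2
cmp $t1, 0  (cmp 2,0)
bne L2: taken
rem $t4, $t4, 10 → $t4=0%10=0
srl $t4, $t4, 1 → $t4=0>>1=0
sub $t1, $t1, 2 → $t1=2-2=0
cmp $t1, 0  (cmp 0,0)
bne L2: not taken
halt.
Total executed instructions: 34.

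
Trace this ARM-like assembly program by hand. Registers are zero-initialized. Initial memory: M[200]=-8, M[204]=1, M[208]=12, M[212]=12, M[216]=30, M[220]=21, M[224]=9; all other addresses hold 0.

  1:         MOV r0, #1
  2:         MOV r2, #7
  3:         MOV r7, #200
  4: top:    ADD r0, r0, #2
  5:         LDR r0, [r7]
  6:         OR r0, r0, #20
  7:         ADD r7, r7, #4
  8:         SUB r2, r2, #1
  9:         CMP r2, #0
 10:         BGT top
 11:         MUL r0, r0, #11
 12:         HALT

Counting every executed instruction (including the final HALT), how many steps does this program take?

after MOV r0, #1: r0=1
after MOV r2, #7: r2=7
after MOV r7, #200: r7=200
after ADD r0, r0, #2: r0=1+2=3
after LDR r0, [r7]: r0=M[200]=-8
after OR r0, r0, #20: r0=(-8)|20=-4
after ADD r7, r7, #4: r7=200+4=204
after SUB r2, r2, #1: r2=7-1=6
CMP r2, #0  (cmp 6,0)
BGT top: taken
after ADD r0, r0, #2: r0=(-4)+2=-2
after LDR r0, [r7]: r0=M[204]=1
after OR r0, r0, #20: r0=1|20=21
after ADD r7, r7, #4: r7=204+4=208
after SUB r2, r2, #1: r2=6-1=5
CMP r2, #0  (cmp 5,0)
BGT top: taken
after ADD r0, r0, #2: r0=21+2=23
after LDR r0, [r7]: r0=M[208]=12
after OR r0, r0, #20: r0=12|20=28
after ADD r7, r7, #4: r7=208+4=212
after SUB r2, r2, #1: r2=5-1=4
CMP r2, #0  (cmp 4,0)
BGT top: taken
after ADD r0, r0, #2: r0=28+2=30
after LDR r0, [r7]: r0=M[212]=12
after OR r0, r0, #20: r0=12|20=28
after ADD r7, r7, #4: r7=212+4=216
after SUB r2, r2, #1: r2=4-1=3
CMP r2, #0  (cmp 3,0)
BGT top: taken
after ADD r0, r0, #2: r0=28+2=30
after LDR r0, [r7]: r0=M[216]=30
after OR r0, r0, #20: r0=30|20=30
after ADD r7, r7, #4: r7=216+4=220
after SUB r2, r2, #1: r2=3-1=2
CMP r2, #0  (cmp 2,0)
BGT top: taken
after ADD r0, r0, #2: r0=30+2=32
after LDR r0, [r7]: r0=M[220]=21
after OR r0, r0, #20: r0=21|20=21
after ADD r7, r7, #4: r7=220+4=224
after SUB r2, r2, #1: r2=2-1=1
CMP r2, #0  (cmp 1,0)
BGT top: taken
after ADD r0, r0, #2: r0=21+2=23
after LDR r0, [r7]: r0=M[224]=9
after OR r0, r0, #20: r0=9|20=29
after ADD r7, r7, #4: r7=224+4=228
after SUB r2, r2, #1: r2=1-1=0
CMP r2, #0  (cmp 0,0)
BGT top: not taken
after MUL r0, r0, #11: r0=29*11=319
halt.
Total executed instructions: 54.

54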